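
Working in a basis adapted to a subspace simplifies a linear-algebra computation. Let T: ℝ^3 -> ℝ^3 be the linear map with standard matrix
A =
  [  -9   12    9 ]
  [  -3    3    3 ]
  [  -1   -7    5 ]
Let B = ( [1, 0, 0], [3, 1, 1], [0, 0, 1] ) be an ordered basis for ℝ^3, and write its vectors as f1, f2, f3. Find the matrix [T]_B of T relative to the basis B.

[[0, 3, 0], [-3, -3, 3], [2, -2, 2]]

Let P have columns f1, ..., f3. Then [T]_B = P^(-1) A P.
Here det P = 1, so P^(-1) is integer; computing A P first and then P^(-1)(A P) gives [[0, 3, 0], [-3, -3, 3], [2, -2, 2]].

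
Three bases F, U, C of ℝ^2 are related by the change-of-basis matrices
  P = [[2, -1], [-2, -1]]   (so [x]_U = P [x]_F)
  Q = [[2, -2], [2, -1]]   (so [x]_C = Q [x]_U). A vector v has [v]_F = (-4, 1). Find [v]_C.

(-32, -25)

First [v]_U = P [v]_F = (-9, 7).
Then [v]_C = Q [v]_U = (-32, -25).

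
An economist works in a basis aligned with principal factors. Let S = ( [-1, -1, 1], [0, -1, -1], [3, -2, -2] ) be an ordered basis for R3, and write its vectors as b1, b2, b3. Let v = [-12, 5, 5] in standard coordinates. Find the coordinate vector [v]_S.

[0, 3, -4]

Write v = c_1 b1 + ... + c_3 b3 and solve for the c_i.
Gaussian elimination on [M | v] yields c = (0, 3, -4).
Check: 0·b1 + 3b2 - 4b3 = [-12, 5, 5].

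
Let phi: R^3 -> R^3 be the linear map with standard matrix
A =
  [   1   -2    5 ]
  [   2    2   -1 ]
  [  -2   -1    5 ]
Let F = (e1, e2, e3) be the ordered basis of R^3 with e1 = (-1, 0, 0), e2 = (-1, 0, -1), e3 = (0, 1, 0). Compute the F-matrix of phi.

[[3, 3, 1], [-2, 3, 1], [-2, -1, 2]]

Let P have columns e1, ..., e3. Then [phi]_F = P^(-1) A P.
Here det P = -1, so P^(-1) is integer; computing A P first and then P^(-1)(A P) gives [[3, 3, 1], [-2, 3, 1], [-2, -1, 2]].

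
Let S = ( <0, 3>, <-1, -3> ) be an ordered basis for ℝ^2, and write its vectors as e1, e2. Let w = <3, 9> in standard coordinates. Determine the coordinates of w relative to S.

Write w = c_1 e1 + c_2 e2 and solve for the c_i.
System: 0c_1 - c_2 = 3, 3c_1 - 3c_2 = 9; solving gives c_1 = 0, c_2 = -3.
Check: 0·e1 - 3e2 = <3, 9>.

<0, -3>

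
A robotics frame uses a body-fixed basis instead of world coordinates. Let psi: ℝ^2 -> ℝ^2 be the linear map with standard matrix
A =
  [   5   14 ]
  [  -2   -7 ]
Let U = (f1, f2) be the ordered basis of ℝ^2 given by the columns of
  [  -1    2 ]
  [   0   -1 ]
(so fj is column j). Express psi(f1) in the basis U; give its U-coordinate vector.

Compute psi(f1) = A f1 = [-5, 2] in standard coordinates.
Then write this in U-coordinates: solve for y in y_1 f1 + y_2 f2 = [-5, 2].
This gives y = [1, -2], which is column 1 of [psi]_U.

[1, -2]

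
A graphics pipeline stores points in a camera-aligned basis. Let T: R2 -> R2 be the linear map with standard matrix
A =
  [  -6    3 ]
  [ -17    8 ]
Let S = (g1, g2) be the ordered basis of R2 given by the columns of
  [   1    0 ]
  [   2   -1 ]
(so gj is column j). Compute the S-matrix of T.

[[0, -3], [1, 2]]

With P the matrix whose columns are g1, g2, [T]_S = P^(-1) A P.
Column by column: T(g1) = A g1 = <0, -1>; its S-coordinates <0, 1> give column 1.
Continuing for each basis vector yields [T]_S = [[0, -3], [1, 2]].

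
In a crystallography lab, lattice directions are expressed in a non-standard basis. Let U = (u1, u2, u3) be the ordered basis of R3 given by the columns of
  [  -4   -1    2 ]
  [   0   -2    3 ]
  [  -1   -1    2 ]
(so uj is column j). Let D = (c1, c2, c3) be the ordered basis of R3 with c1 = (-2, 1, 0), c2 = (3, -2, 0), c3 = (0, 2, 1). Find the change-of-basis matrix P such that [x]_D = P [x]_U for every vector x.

[[2, 2, -1], [0, 1, 0], [-1, -1, 2]]

Column j of P is [uj]_D, since P maps U-coordinates to D-coordinates.
Expressing u1 in D: u1 = 2c1 + 0·c2 - c3, so column 1 of P is (2, 0, -1).
Doing the same for each uj gives P = [[2, 2, -1], [0, 1, 0], [-1, -1, 2]].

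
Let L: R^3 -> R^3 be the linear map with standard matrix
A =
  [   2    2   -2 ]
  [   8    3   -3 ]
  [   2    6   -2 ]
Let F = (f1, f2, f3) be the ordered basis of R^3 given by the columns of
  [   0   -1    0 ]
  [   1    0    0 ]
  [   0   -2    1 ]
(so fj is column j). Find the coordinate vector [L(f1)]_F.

Compute L(f1) = A f1 = <2, 3, 6> in standard coordinates.
Then write this in F-coordinates: solve for y in y_1 f1 + ... + y_3 f3 = <2, 3, 6>.
This gives y = <3, -2, 2>, which is column 1 of [L]_F.

<3, -2, 2>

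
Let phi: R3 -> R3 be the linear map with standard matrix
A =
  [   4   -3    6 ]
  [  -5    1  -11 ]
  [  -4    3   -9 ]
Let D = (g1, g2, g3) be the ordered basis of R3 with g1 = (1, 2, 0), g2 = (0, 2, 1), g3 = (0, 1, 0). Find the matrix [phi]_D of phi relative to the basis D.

[[-2, 0, -3], [2, -3, 3], [-3, -3, 1]]

With P the matrix whose columns are g1, ..., g3, [phi]_D = P^(-1) A P.
Column by column: phi(g1) = A g1 = (-2, -3, 2); its D-coordinates (-2, 2, -3) give column 1.
Continuing for each basis vector yields [phi]_D = [[-2, 0, -3], [2, -3, 3], [-3, -3, 1]].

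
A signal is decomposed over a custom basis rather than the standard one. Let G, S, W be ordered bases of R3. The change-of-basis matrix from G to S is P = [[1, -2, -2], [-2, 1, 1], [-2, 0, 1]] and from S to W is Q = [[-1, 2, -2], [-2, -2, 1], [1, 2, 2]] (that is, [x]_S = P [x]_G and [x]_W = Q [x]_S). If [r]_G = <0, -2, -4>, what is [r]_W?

<-16, -16, -8>

Composing the changes, [r]_W = Q P [r]_G.
Q P = [[-1, 4, 2], [0, 2, 3], [-7, 0, 2]]; applying this to <0, -2, -4> gives <-16, -16, -8>.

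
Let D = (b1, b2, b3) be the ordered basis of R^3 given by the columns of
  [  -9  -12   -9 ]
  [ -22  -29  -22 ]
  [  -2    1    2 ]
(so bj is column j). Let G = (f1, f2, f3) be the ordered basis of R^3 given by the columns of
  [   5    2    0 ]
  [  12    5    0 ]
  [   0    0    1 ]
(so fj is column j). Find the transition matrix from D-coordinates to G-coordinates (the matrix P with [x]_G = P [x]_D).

[[-1, -2, -1], [-2, -1, -2], [-2, 1, 2]]

Take x = bj: its D-coordinates are the j-th standard unit vector, so P e_j — column j of P — equals [bj]_G.
b1 = -f1 - 2f2 - 2f3, giving column 1 = [-1, -2, -2]; repeating for each j gives P = [[-1, -2, -1], [-2, -1, -2], [-2, 1, 2]].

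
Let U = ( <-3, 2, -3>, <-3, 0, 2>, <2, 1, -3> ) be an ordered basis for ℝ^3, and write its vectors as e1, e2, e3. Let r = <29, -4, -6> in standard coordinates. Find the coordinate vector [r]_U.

[r]_U is the unique c with M c = r, where M has columns e1, ..., e3.
Gaussian elimination on [M | r] yields c = (-4, -3, 4).
Check: -4e1 - 3e2 + 4e3 = <29, -4, -6>.

<-4, -3, 4>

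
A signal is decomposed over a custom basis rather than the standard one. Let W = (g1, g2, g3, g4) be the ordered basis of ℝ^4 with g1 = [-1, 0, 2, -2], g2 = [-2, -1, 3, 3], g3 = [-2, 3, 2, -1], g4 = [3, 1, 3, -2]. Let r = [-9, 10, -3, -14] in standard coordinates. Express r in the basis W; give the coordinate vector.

We seek scalars with c_1 g1 + ... + c_4 g4 = r; equivalently solve M c = r where the columns of M are g1, ..., g4.
Row-reducing the augmented matrix [M | r] gives c = (3, -3, 3, -2).
Check: 3g1 - 3g2 + 3g3 - 2g4 = [-9, 10, -3, -14].

[3, -3, 3, -2]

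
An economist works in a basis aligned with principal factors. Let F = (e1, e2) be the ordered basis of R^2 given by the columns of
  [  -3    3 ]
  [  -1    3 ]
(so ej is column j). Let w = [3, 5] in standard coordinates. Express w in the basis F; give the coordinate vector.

Write w = c_1 e1 + c_2 e2 and solve for the c_i.
System: -3c_1 + 3c_2 = 3, -c_1 + 3c_2 = 5; solving gives c_1 = 1, c_2 = 2.
Check: e1 + 2e2 = [3, 5].

[1, 2]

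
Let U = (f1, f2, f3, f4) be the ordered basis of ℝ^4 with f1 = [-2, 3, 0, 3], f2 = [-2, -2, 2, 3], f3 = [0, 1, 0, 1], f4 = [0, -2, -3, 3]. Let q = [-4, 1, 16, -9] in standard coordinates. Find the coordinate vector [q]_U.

[q]_U is the unique c with M c = q, where M has columns f1, ..., f4.
Row-reducing the augmented matrix [M | q] gives c = (0, 2, -3, -4).
Check: 0·f1 + 2f2 - 3f3 - 4f4 = [-4, 1, 16, -9].

[0, 2, -3, -4]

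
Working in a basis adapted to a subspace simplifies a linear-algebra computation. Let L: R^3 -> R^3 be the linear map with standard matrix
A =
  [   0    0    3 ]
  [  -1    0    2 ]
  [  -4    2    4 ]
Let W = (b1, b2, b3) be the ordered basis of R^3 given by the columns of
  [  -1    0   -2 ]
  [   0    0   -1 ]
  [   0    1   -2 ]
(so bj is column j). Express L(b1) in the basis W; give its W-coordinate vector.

Column 1 of [L]_W is the W-coordinate vector of L(b1).
In standard coordinates L(b1) = A b1 = (0, 1, 4).
Converting to W: (0, 1, 4) = 2b1 + 2b2 - b3, so the coordinate vector is (2, 2, -1).

(2, 2, -1)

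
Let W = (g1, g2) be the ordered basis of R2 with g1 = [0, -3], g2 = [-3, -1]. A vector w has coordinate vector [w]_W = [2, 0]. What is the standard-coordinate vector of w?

By definition w = 2g1 + 0·g2.
Summing componentwise gives [0, -6].

[0, -6]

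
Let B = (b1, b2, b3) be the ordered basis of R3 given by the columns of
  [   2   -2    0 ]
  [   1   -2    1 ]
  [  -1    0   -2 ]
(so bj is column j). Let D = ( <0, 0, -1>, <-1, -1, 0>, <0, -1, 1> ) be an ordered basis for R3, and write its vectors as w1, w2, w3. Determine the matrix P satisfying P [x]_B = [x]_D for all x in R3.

[[2, 0, 1], [-2, 2, 0], [1, 0, -1]]

Column j of P is [bj]_D, since P maps B-coordinates to D-coordinates.
Expressing b1 in D: b1 = 2w1 - 2w2 + w3, so column 1 of P is <2, -2, 1>.
Doing the same for each bj gives P = [[2, 0, 1], [-2, 2, 0], [1, 0, -1]].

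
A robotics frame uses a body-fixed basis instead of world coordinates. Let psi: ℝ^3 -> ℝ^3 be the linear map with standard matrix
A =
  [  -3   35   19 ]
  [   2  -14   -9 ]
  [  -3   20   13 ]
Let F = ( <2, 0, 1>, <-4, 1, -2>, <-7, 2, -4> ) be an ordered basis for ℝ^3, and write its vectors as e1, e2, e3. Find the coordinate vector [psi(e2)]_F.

<-2, 2, -3>

Column 2 of [psi]_F is the F-coordinate vector of psi(e2).
In standard coordinates psi(e2) = A e2 = <9, -4, 6>.
Converting to F: <9, -4, 6> = -2e1 + 2e2 - 3e3, so the coordinate vector is <-2, 2, -3>.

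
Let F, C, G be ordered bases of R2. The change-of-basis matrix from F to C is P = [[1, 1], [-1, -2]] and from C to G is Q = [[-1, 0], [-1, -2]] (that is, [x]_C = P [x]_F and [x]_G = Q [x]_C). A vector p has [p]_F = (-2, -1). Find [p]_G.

(3, -5)

First [p]_C = P [p]_F = (-3, 4).
Then [p]_G = Q [p]_C = (3, -5).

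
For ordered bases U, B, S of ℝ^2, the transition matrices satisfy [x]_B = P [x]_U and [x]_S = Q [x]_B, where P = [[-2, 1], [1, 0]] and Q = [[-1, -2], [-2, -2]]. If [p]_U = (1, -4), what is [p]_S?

Apply P to get B-coordinates (-6, 1), then Q to get S-coordinates.
The result is [p]_S = (4, 10).

(4, 10)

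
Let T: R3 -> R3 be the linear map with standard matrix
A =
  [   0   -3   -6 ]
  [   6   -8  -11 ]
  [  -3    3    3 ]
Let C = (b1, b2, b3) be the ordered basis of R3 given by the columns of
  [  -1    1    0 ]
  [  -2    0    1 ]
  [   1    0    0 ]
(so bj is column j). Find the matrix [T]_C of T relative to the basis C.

With P the matrix whose columns are b1, ..., b3, [T]_C = P^(-1) A P.
Column by column: T(b1) = A b1 = [0, -1, 0]; its C-coordinates [0, 0, -1] give column 1.
Continuing for each basis vector yields [T]_C = [[0, -3, 3], [0, -3, 0], [-1, 0, -2]].

[[0, -3, 3], [0, -3, 0], [-1, 0, -2]]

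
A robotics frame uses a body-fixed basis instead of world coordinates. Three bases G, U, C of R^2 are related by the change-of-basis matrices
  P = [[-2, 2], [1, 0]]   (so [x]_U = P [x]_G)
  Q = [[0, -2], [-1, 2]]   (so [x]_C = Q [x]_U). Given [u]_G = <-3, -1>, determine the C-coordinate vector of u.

First [u]_U = P [u]_G = <4, -3>.
Then [u]_C = Q [u]_U = <6, -10>.

<6, -10>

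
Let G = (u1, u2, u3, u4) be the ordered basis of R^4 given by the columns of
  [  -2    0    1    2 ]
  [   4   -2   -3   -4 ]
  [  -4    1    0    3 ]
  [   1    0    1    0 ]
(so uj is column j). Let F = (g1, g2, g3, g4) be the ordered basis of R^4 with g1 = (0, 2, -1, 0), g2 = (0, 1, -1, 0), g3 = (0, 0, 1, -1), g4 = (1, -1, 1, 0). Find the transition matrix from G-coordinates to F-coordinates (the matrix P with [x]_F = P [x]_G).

Column j of P is [uj]_F, since P maps G-coordinates to F-coordinates.
Expressing u1 in F: u1 = g1 + 0·g2 - g3 - 2g4, so column 1 of P is (1, 0, -1, -2).
Doing the same for each uj gives P = [[1, -1, -2, -1], [0, 0, 2, 0], [-1, 0, -1, 0], [-2, 0, 1, 2]].

[[1, -1, -2, -1], [0, 0, 2, 0], [-1, 0, -1, 0], [-2, 0, 1, 2]]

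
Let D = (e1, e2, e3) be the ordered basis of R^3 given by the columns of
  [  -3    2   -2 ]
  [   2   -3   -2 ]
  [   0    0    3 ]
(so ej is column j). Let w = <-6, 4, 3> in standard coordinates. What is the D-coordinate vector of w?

<0, -2, 1>

We seek scalars with c_1 e1 + ... + c_3 e3 = w; equivalently solve M c = w where the columns of M are e1, ..., e3.
Row-reducing the augmented matrix [M | w] gives c = (0, -2, 1).
Check: 0·e1 - 2e2 + e3 = <-6, 4, 3>.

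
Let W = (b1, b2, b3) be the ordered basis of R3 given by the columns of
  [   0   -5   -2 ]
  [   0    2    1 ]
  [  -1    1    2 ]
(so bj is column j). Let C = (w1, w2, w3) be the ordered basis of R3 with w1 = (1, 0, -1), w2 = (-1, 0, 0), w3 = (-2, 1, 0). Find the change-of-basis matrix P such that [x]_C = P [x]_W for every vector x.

Take x = bj: its W-coordinates are the j-th standard unit vector, so P e_j — column j of P — equals [bj]_C.
b1 = w1 + w2 + 0·w3, giving column 1 = (1, 1, 0); repeating for each j gives P = [[1, -1, -2], [1, 0, -2], [0, 2, 1]].

[[1, -1, -2], [1, 0, -2], [0, 2, 1]]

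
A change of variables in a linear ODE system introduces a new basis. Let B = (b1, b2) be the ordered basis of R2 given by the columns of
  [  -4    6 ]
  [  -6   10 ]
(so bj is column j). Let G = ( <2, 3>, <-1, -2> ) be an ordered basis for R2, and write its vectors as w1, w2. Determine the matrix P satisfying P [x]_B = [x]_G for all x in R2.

[[-2, 2], [0, -2]]

Let M have columns bj and N have columns wj. Then for every x, N [x]_G = x = M [x]_B, so P = N^(-1) M.
Since det N = -1, N^(-1) has integer entries; multiplying gives P = [[-2, 2], [0, -2]].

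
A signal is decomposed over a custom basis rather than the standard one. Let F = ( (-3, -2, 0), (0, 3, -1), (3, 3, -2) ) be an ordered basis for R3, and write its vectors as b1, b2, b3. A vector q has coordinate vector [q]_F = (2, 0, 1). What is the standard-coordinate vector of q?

By definition q = 2b1 + 0·b2 + b3.
Summing componentwise gives (-3, -1, -2).

(-3, -1, -2)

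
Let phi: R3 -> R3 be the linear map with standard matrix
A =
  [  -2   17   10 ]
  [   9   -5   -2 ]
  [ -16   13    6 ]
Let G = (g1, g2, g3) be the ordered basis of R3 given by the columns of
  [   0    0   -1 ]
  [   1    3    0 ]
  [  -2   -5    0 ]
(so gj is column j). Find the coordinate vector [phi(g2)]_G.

Compute phi(g2) = A g2 = [1, -5, 9] in standard coordinates.
Then write this in G-coordinates: solve for y in y_1 g1 + ... + y_3 g3 = [1, -5, 9].
This gives y = [-2, -1, -1], which is column 2 of [phi]_G.

[-2, -1, -1]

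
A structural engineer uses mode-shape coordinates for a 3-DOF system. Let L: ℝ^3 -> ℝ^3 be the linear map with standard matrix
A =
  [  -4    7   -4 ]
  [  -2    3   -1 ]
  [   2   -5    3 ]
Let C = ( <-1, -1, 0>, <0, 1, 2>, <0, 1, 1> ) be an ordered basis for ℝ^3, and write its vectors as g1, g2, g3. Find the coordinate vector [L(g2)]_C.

<1, -1, 3>

Compute L(g2) = A g2 = <-1, 1, 1> in standard coordinates.
Then write this in C-coordinates: solve for y in y_1 g1 + ... + y_3 g3 = <-1, 1, 1>.
This gives y = <1, -1, 3>, which is column 2 of [L]_C.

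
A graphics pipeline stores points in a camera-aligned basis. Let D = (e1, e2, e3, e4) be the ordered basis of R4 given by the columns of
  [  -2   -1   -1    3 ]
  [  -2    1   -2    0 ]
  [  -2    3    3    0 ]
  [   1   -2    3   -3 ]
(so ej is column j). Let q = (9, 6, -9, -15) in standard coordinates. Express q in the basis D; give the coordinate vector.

We seek scalars with c_1 e1 + ... + c_4 e4 = q; equivalently solve M c = q where the columns of M are e1, ..., e4.
Solving this 4x4 system gives c = (0, 0, -3, 2).
Check: 0·e1 + 0·e2 - 3e3 + 2e4 = (9, 6, -9, -15).

(0, 0, -3, 2)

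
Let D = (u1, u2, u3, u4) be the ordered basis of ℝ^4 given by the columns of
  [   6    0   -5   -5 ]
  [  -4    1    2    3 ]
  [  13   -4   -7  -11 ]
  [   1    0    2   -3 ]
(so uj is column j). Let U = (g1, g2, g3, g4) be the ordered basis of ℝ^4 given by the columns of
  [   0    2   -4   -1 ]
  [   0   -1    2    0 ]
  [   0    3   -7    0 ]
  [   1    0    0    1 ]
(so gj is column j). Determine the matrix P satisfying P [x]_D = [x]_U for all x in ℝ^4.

Take x = uj: its D-coordinates are the j-th standard unit vector, so P e_j — column j of P — equals [uj]_U.
u1 = -g1 + 2g2 - g3 + 2g4, giving column 1 = [-1, 2, -1, 2]; repeating for each j gives P = [[-1, 2, 1, -2], [2, 1, 0, 1], [-1, 1, 1, 2], [2, -2, 1, -1]].

[[-1, 2, 1, -2], [2, 1, 0, 1], [-1, 1, 1, 2], [2, -2, 1, -1]]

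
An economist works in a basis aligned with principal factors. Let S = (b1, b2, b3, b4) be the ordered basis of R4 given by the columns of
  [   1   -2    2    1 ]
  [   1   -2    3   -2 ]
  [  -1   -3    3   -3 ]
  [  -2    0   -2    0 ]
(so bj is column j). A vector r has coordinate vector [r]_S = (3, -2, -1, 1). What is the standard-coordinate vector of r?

The coordinates say r = 3b1 - 2b2 - b3 + b4; adding the scaled basis vectors gives (6, 2, -3, -4).

(6, 2, -3, -4)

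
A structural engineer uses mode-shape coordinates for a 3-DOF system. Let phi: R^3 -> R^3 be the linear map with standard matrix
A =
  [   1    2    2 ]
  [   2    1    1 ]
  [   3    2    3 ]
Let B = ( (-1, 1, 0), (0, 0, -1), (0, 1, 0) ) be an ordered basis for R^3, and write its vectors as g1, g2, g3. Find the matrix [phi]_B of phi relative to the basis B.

[[-1, 2, -2], [1, 3, -2], [0, -3, 3]]

The j-th column of [phi]_B is [phi(gj)]_B.
phi(g1) = A g1 = (1, -1, -1) = -g1 + g2 + 0·g3, so column 1 is (-1, 1, 0).
Repeating for g2, g3 and assembling the columns gives [[-1, 2, -2], [1, 3, -2], [0, -3, 3]].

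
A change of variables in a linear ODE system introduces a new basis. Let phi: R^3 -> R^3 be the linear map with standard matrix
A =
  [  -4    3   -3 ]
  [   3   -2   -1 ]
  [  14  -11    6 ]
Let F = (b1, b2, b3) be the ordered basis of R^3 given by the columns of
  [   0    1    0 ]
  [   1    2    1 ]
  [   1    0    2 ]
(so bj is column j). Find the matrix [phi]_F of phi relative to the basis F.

[[-1, -2, 3], [0, 2, -3], [-2, -3, -1]]

The j-th column of [phi]_F is [phi(bj)]_F.
phi(b1) = A b1 = (0, -3, -5) = -b1 + 0·b2 - 2b3, so column 1 is (-1, 0, -2).
Repeating for b2, b3 and assembling the columns gives [[-1, -2, 3], [0, 2, -3], [-2, -3, -1]].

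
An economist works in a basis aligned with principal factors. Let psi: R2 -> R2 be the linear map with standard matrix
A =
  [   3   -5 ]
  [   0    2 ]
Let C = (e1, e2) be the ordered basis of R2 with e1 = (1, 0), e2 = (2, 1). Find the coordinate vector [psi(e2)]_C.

(-3, 2)

Compute psi(e2) = A e2 = (1, 2) in standard coordinates.
Then write this in C-coordinates: solve for y in y_1 e1 + y_2 e2 = (1, 2).
This gives y = (-3, 2), which is column 2 of [psi]_C.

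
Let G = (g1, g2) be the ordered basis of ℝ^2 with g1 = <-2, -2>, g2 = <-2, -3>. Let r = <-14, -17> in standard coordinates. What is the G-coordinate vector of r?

<4, 3>

Write r = c_1 g1 + c_2 g2 and solve for the c_i.
System: -2c_1 - 2c_2 = -14, -2c_1 - 3c_2 = -17; solving gives c_1 = 4, c_2 = 3.
Check: 4g1 + 3g2 = <-14, -17>.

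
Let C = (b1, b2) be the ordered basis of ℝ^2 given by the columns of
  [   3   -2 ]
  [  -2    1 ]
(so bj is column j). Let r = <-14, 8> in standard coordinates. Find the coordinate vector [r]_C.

[r]_C is the unique c with M c = r, where M has columns b1, b2.
System: 3c_1 - 2c_2 = -14, -2c_1 + c_2 = 8; solving gives c_1 = -2, c_2 = 4.
Check: -2b1 + 4b2 = <-14, 8>.

<-2, 4>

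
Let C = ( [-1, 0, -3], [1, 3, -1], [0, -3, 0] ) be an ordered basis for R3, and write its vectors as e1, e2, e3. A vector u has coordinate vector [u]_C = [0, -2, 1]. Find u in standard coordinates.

[-2, -9, 2]

By definition u = 0·e1 - 2e2 + e3.
Summing componentwise gives [-2, -9, 2].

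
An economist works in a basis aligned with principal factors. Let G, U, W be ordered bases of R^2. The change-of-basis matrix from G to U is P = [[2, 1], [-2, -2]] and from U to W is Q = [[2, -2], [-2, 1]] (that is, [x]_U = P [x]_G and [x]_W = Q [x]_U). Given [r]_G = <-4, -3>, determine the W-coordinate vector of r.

<-50, 36>

Apply P to get U-coordinates <-11, 14>, then Q to get W-coordinates.
The result is [r]_W = <-50, 36>.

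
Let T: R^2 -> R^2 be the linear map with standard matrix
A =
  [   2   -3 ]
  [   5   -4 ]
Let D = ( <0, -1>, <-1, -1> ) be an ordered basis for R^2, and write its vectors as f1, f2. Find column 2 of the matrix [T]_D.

Column 2 of [T]_D is the D-coordinate vector of T(f2).
In standard coordinates T(f2) = A f2 = <1, -1>.
Converting to D: <1, -1> = 2f1 - f2, so the coordinate vector is <2, -1>.

<2, -1>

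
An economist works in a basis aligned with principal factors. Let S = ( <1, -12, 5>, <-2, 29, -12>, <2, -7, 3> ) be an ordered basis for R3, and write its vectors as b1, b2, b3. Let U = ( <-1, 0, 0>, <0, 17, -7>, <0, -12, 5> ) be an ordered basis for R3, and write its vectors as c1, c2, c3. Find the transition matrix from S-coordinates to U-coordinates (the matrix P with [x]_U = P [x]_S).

Take x = bj: its S-coordinates are the j-th standard unit vector, so P e_j — column j of P — equals [bj]_U.
b1 = -c1 + 0·c2 + c3, giving column 1 = <-1, 0, 1>; repeating for each j gives P = [[-1, 2, -2], [0, 1, 1], [1, -1, 2]].

[[-1, 2, -2], [0, 1, 1], [1, -1, 2]]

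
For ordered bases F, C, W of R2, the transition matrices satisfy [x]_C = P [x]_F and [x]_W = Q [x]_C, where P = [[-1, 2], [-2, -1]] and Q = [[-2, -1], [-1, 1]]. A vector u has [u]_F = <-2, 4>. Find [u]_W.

<-20, -10>

Apply P to get C-coordinates <10, 0>, then Q to get W-coordinates.
The result is [u]_W = <-20, -10>.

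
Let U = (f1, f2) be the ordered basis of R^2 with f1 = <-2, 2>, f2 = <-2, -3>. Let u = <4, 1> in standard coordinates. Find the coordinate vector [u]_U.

[u]_U is the unique c with M c = u, where M has columns f1, f2.
System: -2c_1 - 2c_2 = 4, 2c_1 - 3c_2 = 1; solving gives c_1 = -1, c_2 = -1.
Check: -f1 - f2 = <4, 1>.

<-1, -1>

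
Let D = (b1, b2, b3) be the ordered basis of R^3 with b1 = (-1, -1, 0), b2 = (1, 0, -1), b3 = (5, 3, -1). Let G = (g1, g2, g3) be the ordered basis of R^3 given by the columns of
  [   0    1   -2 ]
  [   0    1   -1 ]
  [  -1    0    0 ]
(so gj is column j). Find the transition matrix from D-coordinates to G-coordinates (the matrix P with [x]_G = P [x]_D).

Take x = bj: its D-coordinates are the j-th standard unit vector, so P e_j — column j of P — equals [bj]_G.
b1 = 0·g1 - g2 + 0·g3, giving column 1 = (0, -1, 0); repeating for each j gives P = [[0, 1, 1], [-1, -1, 1], [0, -1, -2]].

[[0, 1, 1], [-1, -1, 1], [0, -1, -2]]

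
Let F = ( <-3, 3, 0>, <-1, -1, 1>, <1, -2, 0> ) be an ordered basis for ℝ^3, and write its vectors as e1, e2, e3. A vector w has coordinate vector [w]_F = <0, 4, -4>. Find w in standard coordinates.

<-8, 4, 4>

By definition w = 0·e1 + 4e2 - 4e3.
Summing componentwise gives <-8, 4, 4>.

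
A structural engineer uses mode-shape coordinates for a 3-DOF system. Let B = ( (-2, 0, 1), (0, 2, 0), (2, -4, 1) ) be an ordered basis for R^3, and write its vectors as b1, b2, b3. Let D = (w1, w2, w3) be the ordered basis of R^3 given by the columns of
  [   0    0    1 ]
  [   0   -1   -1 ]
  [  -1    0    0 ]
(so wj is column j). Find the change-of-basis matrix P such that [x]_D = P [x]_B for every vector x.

[[-1, 0, -1], [2, -2, 2], [-2, 0, 2]]

Let M have columns bj and N have columns wj. Then for every x, N [x]_D = x = M [x]_B, so P = N^(-1) M.
Since det N = -1, N^(-1) has integer entries; multiplying gives P = [[-1, 0, -1], [2, -2, 2], [-2, 0, 2]].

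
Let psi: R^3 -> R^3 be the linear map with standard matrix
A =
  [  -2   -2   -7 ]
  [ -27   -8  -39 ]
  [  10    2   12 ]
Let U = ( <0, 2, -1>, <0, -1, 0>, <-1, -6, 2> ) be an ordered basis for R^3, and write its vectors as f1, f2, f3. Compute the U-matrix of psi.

[[2, -2, -2], [-1, 0, -1], [-3, -2, 0]]

Let P have columns f1, ..., f3. Then [psi]_U = P^(-1) A P.
Here det P = 1, so P^(-1) is integer; computing A P first and then P^(-1)(A P) gives [[2, -2, -2], [-1, 0, -1], [-3, -2, 0]].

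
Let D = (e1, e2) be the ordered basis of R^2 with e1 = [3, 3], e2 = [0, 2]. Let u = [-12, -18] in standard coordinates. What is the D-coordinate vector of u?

[-4, -3]

Write u = c_1 e1 + c_2 e2 and solve for the c_i.
System: 3c_1 + 0c_2 = -12, 3c_1 + 2c_2 = -18; solving gives c_1 = -4, c_2 = -3.
Check: -4e1 - 3e2 = [-12, -18].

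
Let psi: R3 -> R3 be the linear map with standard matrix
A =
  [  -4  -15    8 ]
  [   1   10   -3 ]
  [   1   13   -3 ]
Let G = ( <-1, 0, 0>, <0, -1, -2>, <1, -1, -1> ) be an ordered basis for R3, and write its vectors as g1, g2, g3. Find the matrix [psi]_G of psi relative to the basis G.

[[-3, 2, 0], [0, 3, 3], [1, 1, 3]]

The j-th column of [psi]_G is [psi(gj)]_G.
psi(g1) = A g1 = <4, -1, -1> = -3g1 + 0·g2 + g3, so column 1 is <-3, 0, 1>.
Repeating for g2, g3 and assembling the columns gives [[-3, 2, 0], [0, 3, 3], [1, 1, 3]].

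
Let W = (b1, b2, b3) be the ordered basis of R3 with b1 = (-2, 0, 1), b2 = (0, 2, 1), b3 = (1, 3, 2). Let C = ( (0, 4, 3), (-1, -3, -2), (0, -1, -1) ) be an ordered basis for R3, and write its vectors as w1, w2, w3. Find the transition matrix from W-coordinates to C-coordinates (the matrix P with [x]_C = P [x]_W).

Column j of P is [bj]_C, since P maps W-coordinates to C-coordinates.
Expressing b1 in C: b1 = w1 + 2w2 - 2w3, so column 1 of P is (1, 2, -2).
Doing the same for each bj gives P = [[1, 1, 0], [2, 0, -1], [-2, 2, 0]].

[[1, 1, 0], [2, 0, -1], [-2, 2, 0]]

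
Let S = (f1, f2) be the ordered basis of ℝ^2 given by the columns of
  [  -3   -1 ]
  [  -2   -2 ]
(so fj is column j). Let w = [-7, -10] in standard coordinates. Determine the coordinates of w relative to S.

[1, 4]

Write w = c_1 f1 + c_2 f2 and solve for the c_i.
System: -3c_1 - c_2 = -7, -2c_1 - 2c_2 = -10; solving gives c_1 = 1, c_2 = 4.
Check: f1 + 4f2 = [-7, -10].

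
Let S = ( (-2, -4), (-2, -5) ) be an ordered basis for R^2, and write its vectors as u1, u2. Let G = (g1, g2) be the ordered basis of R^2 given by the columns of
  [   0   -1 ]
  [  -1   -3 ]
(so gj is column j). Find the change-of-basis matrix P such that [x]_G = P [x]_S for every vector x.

[[-2, -1], [2, 2]]

Let M have columns uj and N have columns gj. Then for every x, N [x]_G = x = M [x]_S, so P = N^(-1) M.
Since det N = -1, N^(-1) has integer entries; multiplying gives P = [[-2, -1], [2, 2]].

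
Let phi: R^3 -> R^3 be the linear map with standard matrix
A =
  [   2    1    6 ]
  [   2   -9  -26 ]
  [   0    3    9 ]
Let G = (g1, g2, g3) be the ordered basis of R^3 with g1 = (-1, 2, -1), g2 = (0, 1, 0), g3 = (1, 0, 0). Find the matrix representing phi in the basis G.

The j-th column of [phi]_G is [phi(gj)]_G.
phi(g1) = A g1 = (-6, 6, -3) = 3g1 + 0·g2 - 3g3, so column 1 is (3, 0, -3).
Repeating for g2, g3 and assembling the columns gives [[3, -3, 0], [0, -3, 2], [-3, -2, 2]].

[[3, -3, 0], [0, -3, 2], [-3, -2, 2]]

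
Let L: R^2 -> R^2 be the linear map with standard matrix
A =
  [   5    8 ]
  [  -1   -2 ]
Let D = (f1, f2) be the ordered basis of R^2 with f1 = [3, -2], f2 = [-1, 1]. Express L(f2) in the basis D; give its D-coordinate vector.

[2, 3]

Column 2 of [L]_D is the D-coordinate vector of L(f2).
In standard coordinates L(f2) = A f2 = [3, -1].
Converting to D: [3, -1] = 2f1 + 3f2, so the coordinate vector is [2, 3].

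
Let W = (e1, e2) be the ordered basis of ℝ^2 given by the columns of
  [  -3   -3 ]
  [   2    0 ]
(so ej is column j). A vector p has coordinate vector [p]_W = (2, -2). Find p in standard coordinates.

The coordinates say p = 2e1 - 2e2; adding the scaled basis vectors gives (0, 4).

(0, 4)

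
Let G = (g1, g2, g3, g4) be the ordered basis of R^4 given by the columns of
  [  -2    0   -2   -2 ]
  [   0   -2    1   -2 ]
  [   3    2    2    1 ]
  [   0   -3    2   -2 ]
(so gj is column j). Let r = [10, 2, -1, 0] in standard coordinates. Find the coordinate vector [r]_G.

We seek scalars with c_1 g1 + ... + c_4 g4 = r; equivalently solve M c = r where the columns of M are g1, ..., g4.
Row-reducing the augmented matrix [M | r] gives c = (-3, 4, 2, -4).
Check: -3g1 + 4g2 + 2g3 - 4g4 = [10, 2, -1, 0].

[-3, 4, 2, -4]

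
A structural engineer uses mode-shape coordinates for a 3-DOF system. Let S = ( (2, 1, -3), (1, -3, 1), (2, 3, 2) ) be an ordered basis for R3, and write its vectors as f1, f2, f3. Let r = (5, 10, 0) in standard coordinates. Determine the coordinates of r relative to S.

(1, -1, 2)

[r]_S is the unique c with M c = r, where M has columns f1, ..., f3.
Gaussian elimination on [M | r] yields c = (1, -1, 2).
Check: f1 - f2 + 2f3 = (5, 10, 0).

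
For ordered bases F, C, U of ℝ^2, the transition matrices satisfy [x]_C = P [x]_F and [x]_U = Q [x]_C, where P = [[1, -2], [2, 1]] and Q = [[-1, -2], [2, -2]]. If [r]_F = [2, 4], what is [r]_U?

[-10, -28]

Composing the changes, [r]_U = Q P [r]_F.
Q P = [[-5, 0], [-2, -6]]; applying this to [2, 4] gives [-10, -28].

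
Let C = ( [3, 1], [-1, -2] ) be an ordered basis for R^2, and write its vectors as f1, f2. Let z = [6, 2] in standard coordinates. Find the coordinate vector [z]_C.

[2, 0]

We seek scalars with c_1 f1 + c_2 f2 = z; equivalently solve M c = z where the columns of M are f1, f2.
System: 3c_1 - c_2 = 6, c_1 - 2c_2 = 2; solving gives c_1 = 2, c_2 = 0.
Check: 2f1 + 0·f2 = [6, 2].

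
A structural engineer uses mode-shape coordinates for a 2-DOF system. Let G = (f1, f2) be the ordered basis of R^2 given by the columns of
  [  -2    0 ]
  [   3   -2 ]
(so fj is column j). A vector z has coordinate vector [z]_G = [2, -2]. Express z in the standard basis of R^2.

By definition z = 2f1 - 2f2.
Summing componentwise gives [-4, 10].

[-4, 10]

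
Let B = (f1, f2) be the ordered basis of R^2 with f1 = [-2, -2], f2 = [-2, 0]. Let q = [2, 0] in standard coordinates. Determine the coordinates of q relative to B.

[0, -1]

We seek scalars with c_1 f1 + c_2 f2 = q; equivalently solve M c = q where the columns of M are f1, f2.
System: -2c_1 - 2c_2 = 2, -2c_1 + 0c_2 = 0; solving gives c_1 = 0, c_2 = -1.
Check: 0·f1 - f2 = [2, 0].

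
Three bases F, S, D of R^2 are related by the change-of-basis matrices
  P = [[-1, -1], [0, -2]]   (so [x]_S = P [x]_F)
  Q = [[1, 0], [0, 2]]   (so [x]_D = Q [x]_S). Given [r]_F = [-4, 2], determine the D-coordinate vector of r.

Apply P to get S-coordinates [2, -4], then Q to get D-coordinates.
The result is [r]_D = [2, -8].

[2, -8]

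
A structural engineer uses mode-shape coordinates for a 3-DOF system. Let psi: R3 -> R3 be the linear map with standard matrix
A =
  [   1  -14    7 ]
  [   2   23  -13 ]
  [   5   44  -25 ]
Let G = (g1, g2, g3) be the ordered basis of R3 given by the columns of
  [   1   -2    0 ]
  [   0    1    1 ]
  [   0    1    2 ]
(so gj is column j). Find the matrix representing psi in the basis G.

With P the matrix whose columns are g1, ..., g3, [psi]_G = P^(-1) A P.
Column by column: psi(g1) = A g1 = (1, 2, 5); its G-coordinates (-1, -1, 3) give column 1.
Continuing for each basis vector yields [psi]_G = [[-1, -3, 0], [-1, 3, 0], [3, 3, -3]].

[[-1, -3, 0], [-1, 3, 0], [3, 3, -3]]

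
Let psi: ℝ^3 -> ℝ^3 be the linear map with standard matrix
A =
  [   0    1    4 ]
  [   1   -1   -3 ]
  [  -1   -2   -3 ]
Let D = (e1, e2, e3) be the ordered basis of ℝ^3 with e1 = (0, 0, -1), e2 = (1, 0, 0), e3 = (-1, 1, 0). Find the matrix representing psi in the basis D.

With P the matrix whose columns are e1, ..., e3, [psi]_D = P^(-1) A P.
Column by column: psi(e1) = A e1 = (-4, 3, 3); its D-coordinates (-3, -1, 3) give column 1.
Continuing for each basis vector yields [psi]_D = [[-3, 1, 1], [-1, 1, -1], [3, 1, -2]].

[[-3, 1, 1], [-1, 1, -1], [3, 1, -2]]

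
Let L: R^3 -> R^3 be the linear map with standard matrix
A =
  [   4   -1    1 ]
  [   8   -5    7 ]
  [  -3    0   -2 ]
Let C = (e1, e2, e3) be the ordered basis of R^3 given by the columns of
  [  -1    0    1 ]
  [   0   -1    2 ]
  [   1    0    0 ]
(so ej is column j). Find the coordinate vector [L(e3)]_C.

Compute L(e3) = A e3 = [2, -2, -3] in standard coordinates.
Then write this in C-coordinates: solve for y in y_1 e1 + ... + y_3 e3 = [2, -2, -3].
This gives y = [-3, 0, -1], which is column 3 of [L]_C.

[-3, 0, -1]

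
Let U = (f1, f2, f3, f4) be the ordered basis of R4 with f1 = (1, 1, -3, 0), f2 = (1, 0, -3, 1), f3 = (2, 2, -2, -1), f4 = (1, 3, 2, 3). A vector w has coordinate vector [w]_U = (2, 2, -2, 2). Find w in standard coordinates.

The coordinates say w = 2f1 + 2f2 - 2f3 + 2f4; adding the scaled basis vectors gives (2, 4, -4, 10).

(2, 4, -4, 10)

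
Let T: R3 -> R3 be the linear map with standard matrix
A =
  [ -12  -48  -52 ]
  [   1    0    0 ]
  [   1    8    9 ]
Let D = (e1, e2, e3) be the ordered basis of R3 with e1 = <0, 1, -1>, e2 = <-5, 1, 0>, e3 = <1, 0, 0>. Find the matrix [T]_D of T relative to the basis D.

[[1, -3, -1], [-1, -2, 2], [-1, 2, -2]]

With P the matrix whose columns are e1, ..., e3, [T]_D = P^(-1) A P.
Column by column: T(e1) = A e1 = <4, 0, -1>; its D-coordinates <1, -1, -1> give column 1.
Continuing for each basis vector yields [T]_D = [[1, -3, -1], [-1, -2, 2], [-1, 2, -2]].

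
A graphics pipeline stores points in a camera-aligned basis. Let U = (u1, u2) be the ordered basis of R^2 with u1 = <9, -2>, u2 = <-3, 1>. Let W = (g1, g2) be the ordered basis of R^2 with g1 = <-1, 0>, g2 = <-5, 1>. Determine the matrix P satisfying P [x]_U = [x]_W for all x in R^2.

Let M have columns uj and N have columns gj. Then for every x, N [x]_W = x = M [x]_U, so P = N^(-1) M.
Since det N = -1, N^(-1) has integer entries; multiplying gives P = [[1, -2], [-2, 1]].

[[1, -2], [-2, 1]]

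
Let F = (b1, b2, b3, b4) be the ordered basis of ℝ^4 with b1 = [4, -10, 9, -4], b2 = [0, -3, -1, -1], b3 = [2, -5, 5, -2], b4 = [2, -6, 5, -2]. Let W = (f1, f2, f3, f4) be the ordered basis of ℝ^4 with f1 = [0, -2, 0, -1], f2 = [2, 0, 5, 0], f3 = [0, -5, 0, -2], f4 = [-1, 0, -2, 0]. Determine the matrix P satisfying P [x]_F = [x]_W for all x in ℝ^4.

[[0, -1, 0, -2], [1, -1, 1, 1], [2, 1, 1, 2], [-2, -2, 0, 0]]

Column j of P is [bj]_W, since P maps F-coordinates to W-coordinates.
Expressing b1 in W: b1 = 0·f1 + f2 + 2f3 - 2f4, so column 1 of P is [0, 1, 2, -2].
Doing the same for each bj gives P = [[0, -1, 0, -2], [1, -1, 1, 1], [2, 1, 1, 2], [-2, -2, 0, 0]].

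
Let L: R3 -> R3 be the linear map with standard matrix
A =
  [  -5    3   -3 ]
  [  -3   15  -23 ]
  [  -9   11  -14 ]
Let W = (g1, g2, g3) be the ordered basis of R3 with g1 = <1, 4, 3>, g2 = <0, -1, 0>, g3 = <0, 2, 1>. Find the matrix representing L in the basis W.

[[-2, -3, 3], [2, -1, 3], [-1, -2, -1]]

Let P have columns g1, ..., g3. Then [L]_W = P^(-1) A P.
Here det P = -1, so P^(-1) is integer; computing A P first and then P^(-1)(A P) gives [[-2, -3, 3], [2, -1, 3], [-1, -2, -1]].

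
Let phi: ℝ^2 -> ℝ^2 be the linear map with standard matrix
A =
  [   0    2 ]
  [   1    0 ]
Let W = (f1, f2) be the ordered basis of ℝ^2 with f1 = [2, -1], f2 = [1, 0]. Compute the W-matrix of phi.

[[-2, -1], [2, 2]]

Let P have columns f1, f2. Then [phi]_W = P^(-1) A P.
Here det P = 1, so P^(-1) is integer; computing A P first and then P^(-1)(A P) gives [[-2, -1], [2, 2]].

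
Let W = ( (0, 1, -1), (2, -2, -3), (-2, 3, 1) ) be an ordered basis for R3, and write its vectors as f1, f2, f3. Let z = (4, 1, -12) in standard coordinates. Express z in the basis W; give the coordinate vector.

(4, 3, 1)

We seek scalars with c_1 f1 + ... + c_3 f3 = z; equivalently solve M c = z where the columns of M are f1, ..., f3.
Gaussian elimination on [M | z] yields c = (4, 3, 1).
Check: 4f1 + 3f2 + f3 = (4, 1, -12).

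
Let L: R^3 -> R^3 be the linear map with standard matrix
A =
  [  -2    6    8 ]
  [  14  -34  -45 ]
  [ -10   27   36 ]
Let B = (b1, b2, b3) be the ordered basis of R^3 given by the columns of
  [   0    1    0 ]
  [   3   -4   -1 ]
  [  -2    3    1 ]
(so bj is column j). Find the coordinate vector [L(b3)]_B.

Column 3 of [L]_B is the B-coordinate vector of L(b3).
In standard coordinates L(b3) = A b3 = [2, -11, 9].
Converting to B: [2, -11, 9] = 0·b1 + 2b2 + 3b3, so the coordinate vector is [0, 2, 3].

[0, 2, 3]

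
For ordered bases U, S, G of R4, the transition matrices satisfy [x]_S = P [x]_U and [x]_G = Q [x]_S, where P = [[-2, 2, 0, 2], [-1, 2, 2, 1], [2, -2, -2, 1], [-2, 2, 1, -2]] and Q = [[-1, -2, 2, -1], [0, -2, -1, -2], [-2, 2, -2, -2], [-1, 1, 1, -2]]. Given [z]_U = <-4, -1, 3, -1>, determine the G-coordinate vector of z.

<-55, -23, 10, -32>

First [z]_S = P [z]_U = <4, 7, -13, 11>.
Then [z]_G = Q [z]_S = <-55, -23, 10, -32>.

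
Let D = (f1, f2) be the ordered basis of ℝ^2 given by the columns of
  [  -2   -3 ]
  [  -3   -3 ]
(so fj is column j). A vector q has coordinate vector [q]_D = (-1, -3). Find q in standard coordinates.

(11, 12)

The coordinates say q = -f1 - 3f2; adding the scaled basis vectors gives (11, 12).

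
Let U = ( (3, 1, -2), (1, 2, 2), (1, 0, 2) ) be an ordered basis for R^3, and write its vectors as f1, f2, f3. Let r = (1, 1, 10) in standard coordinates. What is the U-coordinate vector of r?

(-1, 1, 3)

[r]_U is the unique c with M c = r, where M has columns f1, ..., f3.
Solving this 3x3 system gives c = (-1, 1, 3).
Check: -f1 + f2 + 3f3 = (1, 1, 10).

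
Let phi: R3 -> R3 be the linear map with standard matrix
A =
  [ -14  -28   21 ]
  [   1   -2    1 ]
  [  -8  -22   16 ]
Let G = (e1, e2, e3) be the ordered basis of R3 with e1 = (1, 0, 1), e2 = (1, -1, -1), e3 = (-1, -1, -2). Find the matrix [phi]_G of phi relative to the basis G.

[[3, -3, -1], [1, -3, 1], [-3, 1, 0]]

Let P have columns e1, ..., e3. Then [phi]_G = P^(-1) A P.
Here det P = -1, so P^(-1) is integer; computing A P first and then P^(-1)(A P) gives [[3, -3, -1], [1, -3, 1], [-3, 1, 0]].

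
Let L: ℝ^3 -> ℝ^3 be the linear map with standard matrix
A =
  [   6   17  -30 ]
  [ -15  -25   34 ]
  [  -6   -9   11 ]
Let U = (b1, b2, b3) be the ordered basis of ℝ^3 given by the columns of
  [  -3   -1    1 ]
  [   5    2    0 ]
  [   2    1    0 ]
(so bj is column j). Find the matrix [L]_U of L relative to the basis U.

Let P have columns b1, ..., b3. Then [L]_U = P^(-1) A P.
Here det P = 1, so P^(-1) is integer; computing A P first and then P^(-1)(A P) gives [[-2, 1, -3], [-1, -3, 0], [0, -2, -3]].

[[-2, 1, -3], [-1, -3, 0], [0, -2, -3]]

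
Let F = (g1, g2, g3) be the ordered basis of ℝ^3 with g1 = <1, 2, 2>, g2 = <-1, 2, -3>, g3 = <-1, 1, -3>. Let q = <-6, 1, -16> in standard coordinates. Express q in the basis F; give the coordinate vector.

<-2, 1, 3>

[q]_F is the unique c with M c = q, where M has columns g1, ..., g3.
Gaussian elimination on [M | q] yields c = (-2, 1, 3).
Check: -2g1 + g2 + 3g3 = <-6, 1, -16>.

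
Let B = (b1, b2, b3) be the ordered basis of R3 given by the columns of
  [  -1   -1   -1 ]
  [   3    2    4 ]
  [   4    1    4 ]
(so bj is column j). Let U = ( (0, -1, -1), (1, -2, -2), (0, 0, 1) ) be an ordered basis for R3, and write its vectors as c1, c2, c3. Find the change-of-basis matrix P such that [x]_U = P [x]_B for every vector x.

Let M have columns bj and N have columns cj. Then for every x, N [x]_U = x = M [x]_B, so P = N^(-1) M.
Since det N = 1, N^(-1) has integer entries; multiplying gives P = [[-1, 0, -2], [-1, -1, -1], [1, -1, 0]].

[[-1, 0, -2], [-1, -1, -1], [1, -1, 0]]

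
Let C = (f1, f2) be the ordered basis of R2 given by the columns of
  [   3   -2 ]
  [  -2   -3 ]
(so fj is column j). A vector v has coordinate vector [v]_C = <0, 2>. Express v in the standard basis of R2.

The coordinates say v = 0·f1 + 2f2; adding the scaled basis vectors gives <-4, -6>.

<-4, -6>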